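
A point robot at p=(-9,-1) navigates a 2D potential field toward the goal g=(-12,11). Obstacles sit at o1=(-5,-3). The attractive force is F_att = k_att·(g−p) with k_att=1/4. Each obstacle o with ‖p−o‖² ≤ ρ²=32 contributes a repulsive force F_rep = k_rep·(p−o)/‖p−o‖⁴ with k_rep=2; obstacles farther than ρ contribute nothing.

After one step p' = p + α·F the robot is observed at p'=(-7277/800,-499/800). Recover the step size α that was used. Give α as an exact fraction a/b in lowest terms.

α = 1/8

F_att = 1/4·(g−p) = 1/4·(-3,12) = (-0.7500,3.0000)
o1: d²=20 ≤ ρ²=32; F_rep = 2·(-4,2)/20² = (-0.0200,0.0100)
F = F_att + ΣF_rep = (-0.7700,3.0100)
Δp = p'−p = (-0.0963,0.3762); α = Δx/Fx = (-77/800) / (-77/100) = 1/8
check: Δy/Fy = (301/800) / (301/100) = 1/8 ✓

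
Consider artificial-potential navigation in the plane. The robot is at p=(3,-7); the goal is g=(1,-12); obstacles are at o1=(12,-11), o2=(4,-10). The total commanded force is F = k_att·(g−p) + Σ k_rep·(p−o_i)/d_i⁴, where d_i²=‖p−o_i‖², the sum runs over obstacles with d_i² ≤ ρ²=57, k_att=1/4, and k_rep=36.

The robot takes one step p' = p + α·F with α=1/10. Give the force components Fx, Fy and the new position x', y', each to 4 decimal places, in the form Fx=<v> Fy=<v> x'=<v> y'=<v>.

F_att = 1/4·(g−p) = 1/4·(-2,-5) = (-0.5000,-1.2500)
o1: d²=97 > ρ²=57 → inactive
o2: d²=10 ≤ ρ²=57; F_rep = 36·(-1,3)/10² = (-0.3600,1.0800)
F = F_att + ΣF_rep = (-0.8600,-0.1700)
p' = p + 1/10·F = (2.9140,-7.0170)

Fx=-0.8600 Fy=-0.1700 x'=2.9140 y'=-7.0170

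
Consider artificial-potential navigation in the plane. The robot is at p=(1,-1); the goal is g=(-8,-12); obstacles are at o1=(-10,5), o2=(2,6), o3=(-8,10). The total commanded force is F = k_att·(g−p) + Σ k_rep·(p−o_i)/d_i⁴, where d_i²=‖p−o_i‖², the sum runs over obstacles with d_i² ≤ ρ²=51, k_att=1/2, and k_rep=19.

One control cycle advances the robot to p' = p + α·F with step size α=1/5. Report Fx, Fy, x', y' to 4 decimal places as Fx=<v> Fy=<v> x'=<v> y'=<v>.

Fx=-4.5076 Fy=-5.5532 x'=0.0985 y'=-2.1106

F_att = 1/2·(g−p) = 1/2·(-9,-11) = (-4.5000,-5.5000)
o1: d²=157 > ρ²=51 → inactive
o2: d²=50 ≤ ρ²=51; F_rep = 19·(-1,-7)/50² = (-0.0076,-0.0532)
o3: d²=202 > ρ²=51 → inactive
F = F_att + ΣF_rep = (-4.5076,-5.5532)
p' = p + 1/5·F = (0.0985,-2.1106)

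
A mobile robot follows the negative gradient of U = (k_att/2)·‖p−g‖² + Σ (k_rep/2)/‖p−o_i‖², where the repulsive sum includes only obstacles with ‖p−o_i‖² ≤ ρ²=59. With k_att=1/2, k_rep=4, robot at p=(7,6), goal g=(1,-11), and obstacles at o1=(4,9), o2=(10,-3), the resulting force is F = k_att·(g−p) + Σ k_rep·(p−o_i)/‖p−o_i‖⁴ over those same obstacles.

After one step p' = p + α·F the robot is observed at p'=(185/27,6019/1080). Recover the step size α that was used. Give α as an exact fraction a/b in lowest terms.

F_att = 1/2·(g−p) = 1/2·(-6,-17) = (-3.0000,-8.5000)
o1: d²=18 ≤ ρ²=59; F_rep = 4·(3,-3)/18² = (0.0370,-0.0370)
o2: d²=90 > ρ²=59 → inactive
F = F_att + ΣF_rep = (-2.9630,-8.5370)
Δp = p'−p = (-0.1481,-0.4269); α = Δx/Fx = (-4/27) / (-80/27) = 1/20
check: Δy/Fy = (-461/1080) / (-461/54) = 1/20 ✓

α = 1/20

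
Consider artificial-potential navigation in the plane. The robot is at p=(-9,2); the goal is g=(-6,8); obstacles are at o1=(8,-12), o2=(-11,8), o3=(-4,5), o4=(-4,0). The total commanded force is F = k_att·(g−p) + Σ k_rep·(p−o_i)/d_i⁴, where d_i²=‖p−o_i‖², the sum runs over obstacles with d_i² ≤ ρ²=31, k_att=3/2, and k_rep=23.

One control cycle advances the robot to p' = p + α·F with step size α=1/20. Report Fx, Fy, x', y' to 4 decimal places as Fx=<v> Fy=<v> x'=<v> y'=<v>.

Fx=4.3633 Fy=9.0547 x'=-8.7818 y'=2.4527

F_att = 3/2·(g−p) = 3/2·(3,6) = (4.5000,9.0000)
o1: d²=485 > ρ²=31 → inactive
o2: d²=40 > ρ²=31 → inactive
o3: d²=34 > ρ²=31 → inactive
o4: d²=29 ≤ ρ²=31; F_rep = 23·(-5,2)/29² = (-0.1367,0.0547)
F = F_att + ΣF_rep = (4.3633,9.0547)
p' = p + 1/20·F = (-8.7818,2.4527)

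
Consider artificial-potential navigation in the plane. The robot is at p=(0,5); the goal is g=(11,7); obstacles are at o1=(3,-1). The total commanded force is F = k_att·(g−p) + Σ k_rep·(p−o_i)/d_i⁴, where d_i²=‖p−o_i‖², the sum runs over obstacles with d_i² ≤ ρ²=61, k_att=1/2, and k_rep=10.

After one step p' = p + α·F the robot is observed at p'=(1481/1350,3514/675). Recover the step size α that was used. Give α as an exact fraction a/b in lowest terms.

α = 1/5

F_att = 1/2·(g−p) = 1/2·(11,2) = (5.5000,1.0000)
o1: d²=45 ≤ ρ²=61; F_rep = 10·(-3,6)/45² = (-0.0148,0.0296)
F = F_att + ΣF_rep = (5.4852,1.0296)
Δp = p'−p = (1.0970,0.2059); α = Δx/Fx = (1481/1350) / (1481/270) = 1/5
check: Δy/Fy = (139/675) / (139/135) = 1/5 ✓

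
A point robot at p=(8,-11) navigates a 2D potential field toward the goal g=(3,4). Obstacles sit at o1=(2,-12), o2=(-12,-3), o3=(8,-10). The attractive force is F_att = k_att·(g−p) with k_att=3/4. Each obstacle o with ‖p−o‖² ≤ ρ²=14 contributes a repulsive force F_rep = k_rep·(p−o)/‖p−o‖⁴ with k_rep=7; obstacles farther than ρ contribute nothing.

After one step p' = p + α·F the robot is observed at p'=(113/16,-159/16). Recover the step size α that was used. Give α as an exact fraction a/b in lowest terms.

F_att = 3/4·(g−p) = 3/4·(-5,15) = (-3.7500,11.2500)
o1: d²=37 > ρ²=14 → inactive
o2: d²=464 > ρ²=14 → inactive
o3: d²=1 ≤ ρ²=14; F_rep = 7·(0,-1)/1² = (0.0000,-7.0000)
F = F_att + ΣF_rep = (-3.7500,4.2500)
Δp = p'−p = (-0.9375,1.0625); α = Δx/Fx = (-15/16) / (-15/4) = 1/4
check: Δy/Fy = (17/16) / (17/4) = 1/4 ✓

α = 1/4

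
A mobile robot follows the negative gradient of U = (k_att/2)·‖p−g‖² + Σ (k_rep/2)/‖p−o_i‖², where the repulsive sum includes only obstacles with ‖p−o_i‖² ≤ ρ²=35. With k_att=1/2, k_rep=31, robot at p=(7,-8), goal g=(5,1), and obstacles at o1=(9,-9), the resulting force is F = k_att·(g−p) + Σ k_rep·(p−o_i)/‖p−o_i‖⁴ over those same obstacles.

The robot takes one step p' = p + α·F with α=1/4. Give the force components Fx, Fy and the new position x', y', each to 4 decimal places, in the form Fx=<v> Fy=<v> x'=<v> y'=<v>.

Fx=-3.4800 Fy=5.7400 x'=6.1300 y'=-6.5650

F_att = 1/2·(g−p) = 1/2·(-2,9) = (-1.0000,4.5000)
o1: d²=5 ≤ ρ²=35; F_rep = 31·(-2,1)/5² = (-2.4800,1.2400)
F = F_att + ΣF_rep = (-3.4800,5.7400)
p' = p + 1/4·F = (6.1300,-6.5650)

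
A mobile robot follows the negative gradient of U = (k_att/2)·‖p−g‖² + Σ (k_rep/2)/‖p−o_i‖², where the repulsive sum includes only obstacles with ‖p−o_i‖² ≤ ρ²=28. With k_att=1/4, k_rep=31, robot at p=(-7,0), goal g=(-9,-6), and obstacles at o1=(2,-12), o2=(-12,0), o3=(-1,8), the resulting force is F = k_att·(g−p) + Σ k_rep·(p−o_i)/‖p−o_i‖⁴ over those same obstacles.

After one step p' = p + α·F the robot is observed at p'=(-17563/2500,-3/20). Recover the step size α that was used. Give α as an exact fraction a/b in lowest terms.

α = 1/10

F_att = 1/4·(g−p) = 1/4·(-2,-6) = (-0.5000,-1.5000)
o1: d²=225 > ρ²=28 → inactive
o2: d²=25 ≤ ρ²=28; F_rep = 31·(5,0)/25² = (0.2480,0.0000)
o3: d²=100 > ρ²=28 → inactive
F = F_att + ΣF_rep = (-0.2520,-1.5000)
Δp = p'−p = (-0.0252,-0.1500); α = Δx/Fx = (-63/2500) / (-63/250) = 1/10
check: Δy/Fy = (-3/20) / (-3/2) = 1/10 ✓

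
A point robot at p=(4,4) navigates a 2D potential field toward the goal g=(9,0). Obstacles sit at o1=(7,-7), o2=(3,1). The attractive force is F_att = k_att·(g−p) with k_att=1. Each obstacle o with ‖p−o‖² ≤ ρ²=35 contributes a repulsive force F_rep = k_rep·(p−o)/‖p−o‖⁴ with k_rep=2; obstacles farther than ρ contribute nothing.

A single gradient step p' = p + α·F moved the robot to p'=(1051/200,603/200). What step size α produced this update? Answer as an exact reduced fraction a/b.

α = 1/4

F_att = 1·(g−p) = 1·(5,-4) = (5.0000,-4.0000)
o1: d²=130 > ρ²=35 → inactive
o2: d²=10 ≤ ρ²=35; F_rep = 2·(1,3)/10² = (0.0200,0.0600)
F = F_att + ΣF_rep = (5.0200,-3.9400)
Δp = p'−p = (1.2550,-0.9850); α = Δx/Fx = (251/200) / (251/50) = 1/4
check: Δy/Fy = (-197/200) / (-197/50) = 1/4 ✓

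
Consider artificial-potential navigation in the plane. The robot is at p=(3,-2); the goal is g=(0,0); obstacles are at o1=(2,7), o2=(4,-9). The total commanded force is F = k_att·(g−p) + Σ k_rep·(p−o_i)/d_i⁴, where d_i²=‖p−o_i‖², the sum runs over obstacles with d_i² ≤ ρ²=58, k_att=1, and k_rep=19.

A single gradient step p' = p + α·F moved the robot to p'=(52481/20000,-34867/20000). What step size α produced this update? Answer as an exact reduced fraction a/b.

α = 1/8

F_att = 1·(g−p) = 1·(-3,2) = (-3.0000,2.0000)
o1: d²=82 > ρ²=58 → inactive
o2: d²=50 ≤ ρ²=58; F_rep = 19·(-1,7)/50² = (-0.0076,0.0532)
F = F_att + ΣF_rep = (-3.0076,2.0532)
Δp = p'−p = (-0.3760,0.2566); α = Δx/Fx = (-7519/20000) / (-7519/2500) = 1/8
check: Δy/Fy = (5133/20000) / (5133/2500) = 1/8 ✓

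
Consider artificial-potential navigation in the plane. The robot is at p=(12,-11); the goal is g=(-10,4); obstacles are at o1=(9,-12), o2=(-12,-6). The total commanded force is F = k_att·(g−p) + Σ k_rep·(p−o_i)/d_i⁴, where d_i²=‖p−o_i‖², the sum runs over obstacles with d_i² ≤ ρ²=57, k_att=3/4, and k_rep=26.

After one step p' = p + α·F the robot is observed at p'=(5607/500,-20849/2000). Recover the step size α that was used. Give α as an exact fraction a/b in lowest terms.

α = 1/20

F_att = 3/4·(g−p) = 3/4·(-22,15) = (-16.5000,11.2500)
o1: d²=10 ≤ ρ²=57; F_rep = 26·(3,1)/10² = (0.7800,0.2600)
o2: d²=601 > ρ²=57 → inactive
F = F_att + ΣF_rep = (-15.7200,11.5100)
Δp = p'−p = (-0.7860,0.5755); α = Δx/Fx = (-393/500) / (-393/25) = 1/20
check: Δy/Fy = (1151/2000) / (1151/100) = 1/20 ✓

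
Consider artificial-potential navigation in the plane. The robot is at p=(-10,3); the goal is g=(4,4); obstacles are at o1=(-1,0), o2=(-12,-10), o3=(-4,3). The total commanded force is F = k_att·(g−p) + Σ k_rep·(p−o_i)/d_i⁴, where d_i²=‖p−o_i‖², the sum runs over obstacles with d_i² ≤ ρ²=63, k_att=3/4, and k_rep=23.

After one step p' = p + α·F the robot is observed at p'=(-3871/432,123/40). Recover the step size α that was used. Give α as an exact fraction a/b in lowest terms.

α = 1/10

F_att = 3/4·(g−p) = 3/4·(14,1) = (10.5000,0.7500)
o1: d²=90 > ρ²=63 → inactive
o2: d²=173 > ρ²=63 → inactive
o3: d²=36 ≤ ρ²=63; F_rep = 23·(-6,0)/36² = (-0.1065,0.0000)
F = F_att + ΣF_rep = (10.3935,0.7500)
Δp = p'−p = (1.0394,0.0750); α = Δx/Fx = (449/432) / (2245/216) = 1/10
check: Δy/Fy = (3/40) / (3/4) = 1/10 ✓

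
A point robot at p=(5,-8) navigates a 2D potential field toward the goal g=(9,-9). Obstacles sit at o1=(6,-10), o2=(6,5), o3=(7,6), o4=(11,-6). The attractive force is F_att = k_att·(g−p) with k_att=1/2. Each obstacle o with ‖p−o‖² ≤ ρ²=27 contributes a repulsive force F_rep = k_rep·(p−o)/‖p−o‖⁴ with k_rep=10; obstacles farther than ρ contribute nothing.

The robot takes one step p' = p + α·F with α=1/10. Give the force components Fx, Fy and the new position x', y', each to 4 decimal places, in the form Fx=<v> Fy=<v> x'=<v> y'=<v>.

Fx=1.6000 Fy=0.3000 x'=5.1600 y'=-7.9700

F_att = 1/2·(g−p) = 1/2·(4,-1) = (2.0000,-0.5000)
o1: d²=5 ≤ ρ²=27; F_rep = 10·(-1,2)/5² = (-0.4000,0.8000)
o2: d²=170 > ρ²=27 → inactive
o3: d²=200 > ρ²=27 → inactive
o4: d²=40 > ρ²=27 → inactive
F = F_att + ΣF_rep = (1.6000,0.3000)
p' = p + 1/10·F = (5.1600,-7.9700)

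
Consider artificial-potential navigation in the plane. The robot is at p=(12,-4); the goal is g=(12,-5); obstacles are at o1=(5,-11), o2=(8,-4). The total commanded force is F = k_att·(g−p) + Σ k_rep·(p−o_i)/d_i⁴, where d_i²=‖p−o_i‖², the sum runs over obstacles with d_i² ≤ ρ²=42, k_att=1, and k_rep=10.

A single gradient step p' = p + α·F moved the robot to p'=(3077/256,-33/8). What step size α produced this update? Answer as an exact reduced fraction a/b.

F_att = 1·(g−p) = 1·(0,-1) = (0.0000,-1.0000)
o1: d²=98 > ρ²=42 → inactive
o2: d²=16 ≤ ρ²=42; F_rep = 10·(4,0)/16² = (0.1562,0.0000)
F = F_att + ΣF_rep = (0.1562,-1.0000)
Δp = p'−p = (0.0195,-0.1250); α = Δx/Fx = (5/256) / (5/32) = 1/8
check: Δy/Fy = (-1/8) / (-1) = 1/8 ✓

α = 1/8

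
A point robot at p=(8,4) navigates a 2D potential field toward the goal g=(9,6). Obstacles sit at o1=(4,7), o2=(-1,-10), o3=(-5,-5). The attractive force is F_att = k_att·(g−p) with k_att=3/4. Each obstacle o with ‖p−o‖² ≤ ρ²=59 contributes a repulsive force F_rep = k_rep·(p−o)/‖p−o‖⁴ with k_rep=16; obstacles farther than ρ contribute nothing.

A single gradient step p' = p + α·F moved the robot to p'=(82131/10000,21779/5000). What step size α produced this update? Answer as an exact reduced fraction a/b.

α = 1/4

F_att = 3/4·(g−p) = 3/4·(1,2) = (0.7500,1.5000)
o1: d²=25 ≤ ρ²=59; F_rep = 16·(4,-3)/25² = (0.1024,-0.0768)
o2: d²=277 > ρ²=59 → inactive
o3: d²=250 > ρ²=59 → inactive
F = F_att + ΣF_rep = (0.8524,1.4232)
Δp = p'−p = (0.2131,0.3558); α = Δx/Fx = (2131/10000) / (2131/2500) = 1/4
check: Δy/Fy = (1779/5000) / (1779/1250) = 1/4 ✓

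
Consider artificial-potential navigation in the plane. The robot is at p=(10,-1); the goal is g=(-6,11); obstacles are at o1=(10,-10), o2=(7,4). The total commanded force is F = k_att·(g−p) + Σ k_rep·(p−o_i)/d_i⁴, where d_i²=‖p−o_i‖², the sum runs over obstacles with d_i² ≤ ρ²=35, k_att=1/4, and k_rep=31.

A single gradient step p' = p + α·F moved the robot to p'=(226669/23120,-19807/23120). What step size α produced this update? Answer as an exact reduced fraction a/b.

α = 1/20

F_att = 1/4·(g−p) = 1/4·(-16,12) = (-4.0000,3.0000)
o1: d²=81 > ρ²=35 → inactive
o2: d²=34 ≤ ρ²=35; F_rep = 31·(3,-5)/34² = (0.0804,-0.1341)
F = F_att + ΣF_rep = (-3.9196,2.8659)
Δp = p'−p = (-0.1960,0.1433); α = Δx/Fx = (-4531/23120) / (-4531/1156) = 1/20
check: Δy/Fy = (3313/23120) / (3313/1156) = 1/20 ✓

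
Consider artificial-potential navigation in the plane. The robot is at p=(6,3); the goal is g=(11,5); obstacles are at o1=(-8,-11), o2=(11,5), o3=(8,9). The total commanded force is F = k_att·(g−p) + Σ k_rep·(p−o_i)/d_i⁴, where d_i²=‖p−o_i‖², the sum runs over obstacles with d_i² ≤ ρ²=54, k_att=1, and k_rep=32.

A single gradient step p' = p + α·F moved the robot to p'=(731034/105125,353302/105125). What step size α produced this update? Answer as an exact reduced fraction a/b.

α = 1/5

F_att = 1·(g−p) = 1·(5,2) = (5.0000,2.0000)
o1: d²=392 > ρ²=54 → inactive
o2: d²=29 ≤ ρ²=54; F_rep = 32·(-5,-2)/29² = (-0.1902,-0.0761)
o3: d²=40 ≤ ρ²=54; F_rep = 32·(-2,-6)/40² = (-0.0400,-0.1200)
F = F_att + ΣF_rep = (4.7698,1.8039)
Δp = p'−p = (0.9540,0.3608); α = Δx/Fx = (100284/105125) / (100284/21025) = 1/5
check: Δy/Fy = (37927/105125) / (37927/21025) = 1/5 ✓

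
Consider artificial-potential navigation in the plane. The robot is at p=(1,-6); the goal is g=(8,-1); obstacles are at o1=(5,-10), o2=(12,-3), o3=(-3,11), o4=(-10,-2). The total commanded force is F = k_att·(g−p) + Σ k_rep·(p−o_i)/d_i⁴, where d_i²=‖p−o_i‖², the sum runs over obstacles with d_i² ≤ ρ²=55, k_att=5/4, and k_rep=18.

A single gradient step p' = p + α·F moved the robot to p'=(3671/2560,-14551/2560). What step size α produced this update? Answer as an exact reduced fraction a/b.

F_att = 5/4·(g−p) = 5/4·(7,5) = (8.7500,6.2500)
o1: d²=32 ≤ ρ²=55; F_rep = 18·(-4,4)/32² = (-0.0703,0.0703)
o2: d²=130 > ρ²=55 → inactive
o3: d²=305 > ρ²=55 → inactive
o4: d²=137 > ρ²=55 → inactive
F = F_att + ΣF_rep = (8.6797,6.3203)
Δp = p'−p = (0.4340,0.3160); α = Δx/Fx = (1111/2560) / (1111/128) = 1/20
check: Δy/Fy = (809/2560) / (809/128) = 1/20 ✓

α = 1/20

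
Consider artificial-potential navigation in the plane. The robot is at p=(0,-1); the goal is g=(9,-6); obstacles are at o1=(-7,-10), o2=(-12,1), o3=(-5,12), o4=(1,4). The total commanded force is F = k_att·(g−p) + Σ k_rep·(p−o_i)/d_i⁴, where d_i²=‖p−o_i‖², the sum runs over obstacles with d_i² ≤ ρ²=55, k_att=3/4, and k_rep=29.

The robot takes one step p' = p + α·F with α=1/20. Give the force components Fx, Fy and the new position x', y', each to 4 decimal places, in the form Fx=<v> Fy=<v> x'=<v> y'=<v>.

F_att = 3/4·(g−p) = 3/4·(9,-5) = (6.7500,-3.7500)
o1: d²=130 > ρ²=55 → inactive
o2: d²=148 > ρ²=55 → inactive
o3: d²=194 > ρ²=55 → inactive
o4: d²=26 ≤ ρ²=55; F_rep = 29·(-1,-5)/26² = (-0.0429,-0.2145)
F = F_att + ΣF_rep = (6.7071,-3.9645)
p' = p + 1/20·F = (0.3354,-1.1982)

Fx=6.7071 Fy=-3.9645 x'=0.3354 y'=-1.1982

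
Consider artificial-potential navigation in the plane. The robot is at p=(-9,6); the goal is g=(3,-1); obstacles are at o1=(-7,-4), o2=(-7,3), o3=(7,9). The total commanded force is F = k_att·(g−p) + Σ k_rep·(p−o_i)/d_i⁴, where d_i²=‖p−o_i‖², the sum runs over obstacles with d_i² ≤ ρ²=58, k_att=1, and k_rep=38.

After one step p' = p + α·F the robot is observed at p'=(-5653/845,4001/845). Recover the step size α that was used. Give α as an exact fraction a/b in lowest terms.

α = 1/5

F_att = 1·(g−p) = 1·(12,-7) = (12.0000,-7.0000)
o1: d²=104 > ρ²=58 → inactive
o2: d²=13 ≤ ρ²=58; F_rep = 38·(-2,3)/13² = (-0.4497,0.6746)
o3: d²=265 > ρ²=58 → inactive
F = F_att + ΣF_rep = (11.5503,-6.3254)
Δp = p'−p = (2.3101,-1.2651); α = Δx/Fx = (1952/845) / (1952/169) = 1/5
check: Δy/Fy = (-1069/845) / (-1069/169) = 1/5 ✓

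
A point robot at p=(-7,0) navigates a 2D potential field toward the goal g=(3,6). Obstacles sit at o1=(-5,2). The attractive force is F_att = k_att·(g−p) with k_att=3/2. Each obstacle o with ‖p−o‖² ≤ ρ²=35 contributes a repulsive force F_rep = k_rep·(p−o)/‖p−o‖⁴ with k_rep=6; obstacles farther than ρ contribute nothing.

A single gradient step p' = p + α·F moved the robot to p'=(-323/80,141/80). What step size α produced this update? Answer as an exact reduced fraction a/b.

α = 1/5

F_att = 3/2·(g−p) = 3/2·(10,6) = (15.0000,9.0000)
o1: d²=8 ≤ ρ²=35; F_rep = 6·(-2,-2)/8² = (-0.1875,-0.1875)
F = F_att + ΣF_rep = (14.8125,8.8125)
Δp = p'−p = (2.9625,1.7625); α = Δx/Fx = (237/80) / (237/16) = 1/5
check: Δy/Fy = (141/80) / (141/16) = 1/5 ✓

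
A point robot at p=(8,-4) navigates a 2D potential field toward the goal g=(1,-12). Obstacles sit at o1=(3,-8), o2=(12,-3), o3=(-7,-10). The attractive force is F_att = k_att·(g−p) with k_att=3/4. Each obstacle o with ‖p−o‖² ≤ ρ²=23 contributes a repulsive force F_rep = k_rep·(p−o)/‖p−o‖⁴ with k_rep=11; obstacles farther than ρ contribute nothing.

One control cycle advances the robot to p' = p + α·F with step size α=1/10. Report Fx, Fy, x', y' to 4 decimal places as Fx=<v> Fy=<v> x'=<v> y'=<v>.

Fx=-5.4022 Fy=-6.0381 x'=7.4598 y'=-4.6038

F_att = 3/4·(g−p) = 3/4·(-7,-8) = (-5.2500,-6.0000)
o1: d²=41 > ρ²=23 → inactive
o2: d²=17 ≤ ρ²=23; F_rep = 11·(-4,-1)/17² = (-0.1522,-0.0381)
o3: d²=261 > ρ²=23 → inactive
F = F_att + ΣF_rep = (-5.4022,-6.0381)
p' = p + 1/10·F = (7.4598,-4.6038)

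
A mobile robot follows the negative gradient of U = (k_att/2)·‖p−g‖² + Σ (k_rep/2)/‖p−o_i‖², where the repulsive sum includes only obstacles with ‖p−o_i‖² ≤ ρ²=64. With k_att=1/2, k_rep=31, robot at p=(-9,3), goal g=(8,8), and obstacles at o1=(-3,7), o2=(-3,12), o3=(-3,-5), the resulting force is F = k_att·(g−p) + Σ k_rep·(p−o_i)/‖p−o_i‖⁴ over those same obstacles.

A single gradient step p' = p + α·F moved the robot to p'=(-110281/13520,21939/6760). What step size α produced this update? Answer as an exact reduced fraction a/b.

α = 1/10

F_att = 1/2·(g−p) = 1/2·(17,5) = (8.5000,2.5000)
o1: d²=52 ≤ ρ²=64; F_rep = 31·(-6,-4)/52² = (-0.0688,-0.0459)
o2: d²=117 > ρ²=64 → inactive
o3: d²=100 > ρ²=64 → inactive
F = F_att + ΣF_rep = (8.4312,2.4541)
Δp = p'−p = (0.8431,0.2454); α = Δx/Fx = (11399/13520) / (11399/1352) = 1/10
check: Δy/Fy = (1659/6760) / (1659/676) = 1/10 ✓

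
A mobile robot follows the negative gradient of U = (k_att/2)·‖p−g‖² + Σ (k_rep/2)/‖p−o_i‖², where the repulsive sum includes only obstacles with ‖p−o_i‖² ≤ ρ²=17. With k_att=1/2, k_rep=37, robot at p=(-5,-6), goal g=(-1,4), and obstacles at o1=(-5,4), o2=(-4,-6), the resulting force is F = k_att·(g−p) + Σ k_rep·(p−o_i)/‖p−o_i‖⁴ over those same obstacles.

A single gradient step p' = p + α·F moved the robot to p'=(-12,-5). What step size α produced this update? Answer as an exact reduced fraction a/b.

α = 1/5

F_att = 1/2·(g−p) = 1/2·(4,10) = (2.0000,5.0000)
o1: d²=100 > ρ²=17 → inactive
o2: d²=1 ≤ ρ²=17; F_rep = 37·(-1,0)/1² = (-37.0000,0.0000)
F = F_att + ΣF_rep = (-35.0000,5.0000)
Δp = p'−p = (-7.0000,1.0000); α = Δx/Fx = (-7) / (-35) = 1/5
check: Δy/Fy = (1) / (5) = 1/5 ✓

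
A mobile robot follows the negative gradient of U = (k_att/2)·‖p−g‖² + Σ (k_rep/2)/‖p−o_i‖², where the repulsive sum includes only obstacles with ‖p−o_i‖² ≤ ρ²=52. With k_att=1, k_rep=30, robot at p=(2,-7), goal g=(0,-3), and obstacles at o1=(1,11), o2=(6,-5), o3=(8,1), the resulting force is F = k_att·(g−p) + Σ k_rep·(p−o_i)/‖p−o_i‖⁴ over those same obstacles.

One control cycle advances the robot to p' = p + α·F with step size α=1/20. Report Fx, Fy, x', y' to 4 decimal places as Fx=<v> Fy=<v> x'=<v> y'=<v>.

F_att = 1·(g−p) = 1·(-2,4) = (-2.0000,4.0000)
o1: d²=325 > ρ²=52 → inactive
o2: d²=20 ≤ ρ²=52; F_rep = 30·(-4,-2)/20² = (-0.3000,-0.1500)
o3: d²=100 > ρ²=52 → inactive
F = F_att + ΣF_rep = (-2.3000,3.8500)
p' = p + 1/20·F = (1.8850,-6.8075)

Fx=-2.3000 Fy=3.8500 x'=1.8850 y'=-6.8075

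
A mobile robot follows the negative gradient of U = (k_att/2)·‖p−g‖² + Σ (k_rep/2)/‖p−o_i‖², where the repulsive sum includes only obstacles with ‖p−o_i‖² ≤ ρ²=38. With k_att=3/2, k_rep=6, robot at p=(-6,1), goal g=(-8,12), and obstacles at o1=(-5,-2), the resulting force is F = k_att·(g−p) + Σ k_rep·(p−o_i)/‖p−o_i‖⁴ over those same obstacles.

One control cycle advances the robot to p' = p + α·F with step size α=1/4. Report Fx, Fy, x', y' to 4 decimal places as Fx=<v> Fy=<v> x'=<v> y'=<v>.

F_att = 3/2·(g−p) = 3/2·(-2,11) = (-3.0000,16.5000)
o1: d²=10 ≤ ρ²=38; F_rep = 6·(-1,3)/10² = (-0.0600,0.1800)
F = F_att + ΣF_rep = (-3.0600,16.6800)
p' = p + 1/4·F = (-6.7650,5.1700)

Fx=-3.0600 Fy=16.6800 x'=-6.7650 y'=5.1700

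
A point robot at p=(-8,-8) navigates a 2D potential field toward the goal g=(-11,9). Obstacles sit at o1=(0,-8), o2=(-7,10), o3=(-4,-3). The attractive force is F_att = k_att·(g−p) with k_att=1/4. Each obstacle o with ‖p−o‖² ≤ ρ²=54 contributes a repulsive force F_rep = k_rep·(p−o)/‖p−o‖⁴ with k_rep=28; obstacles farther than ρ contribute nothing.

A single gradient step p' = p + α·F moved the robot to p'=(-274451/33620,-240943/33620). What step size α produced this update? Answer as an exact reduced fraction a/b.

F_att = 1/4·(g−p) = 1/4·(-3,17) = (-0.7500,4.2500)
o1: d²=64 > ρ²=54 → inactive
o2: d²=325 > ρ²=54 → inactive
o3: d²=41 ≤ ρ²=54; F_rep = 28·(-4,-5)/41² = (-0.0666,-0.0833)
F = F_att + ΣF_rep = (-0.8166,4.1667)
Δp = p'−p = (-0.1633,0.8333); α = Δx/Fx = (-5491/33620) / (-5491/6724) = 1/5
check: Δy/Fy = (28017/33620) / (28017/6724) = 1/5 ✓

α = 1/5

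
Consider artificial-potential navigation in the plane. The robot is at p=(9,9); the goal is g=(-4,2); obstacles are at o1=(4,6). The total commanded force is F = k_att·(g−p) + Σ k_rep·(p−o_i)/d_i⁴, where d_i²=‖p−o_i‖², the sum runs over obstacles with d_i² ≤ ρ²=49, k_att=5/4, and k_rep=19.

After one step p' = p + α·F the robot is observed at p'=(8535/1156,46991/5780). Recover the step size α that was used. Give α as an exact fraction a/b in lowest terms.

α = 1/10

F_att = 5/4·(g−p) = 5/4·(-13,-7) = (-16.2500,-8.7500)
o1: d²=34 ≤ ρ²=49; F_rep = 19·(5,3)/34² = (0.0822,0.0493)
F = F_att + ΣF_rep = (-16.1678,-8.7007)
Δp = p'−p = (-1.6168,-0.8701); α = Δx/Fx = (-1869/1156) / (-9345/578) = 1/10
check: Δy/Fy = (-5029/5780) / (-5029/578) = 1/10 ✓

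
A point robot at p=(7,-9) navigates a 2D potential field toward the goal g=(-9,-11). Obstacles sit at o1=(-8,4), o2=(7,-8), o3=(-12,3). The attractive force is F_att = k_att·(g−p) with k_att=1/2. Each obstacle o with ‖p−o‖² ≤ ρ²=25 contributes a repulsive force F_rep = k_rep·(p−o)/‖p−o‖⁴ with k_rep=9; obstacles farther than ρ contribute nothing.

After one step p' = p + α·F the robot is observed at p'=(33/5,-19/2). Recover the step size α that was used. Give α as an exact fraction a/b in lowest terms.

F_att = 1/2·(g−p) = 1/2·(-16,-2) = (-8.0000,-1.0000)
o1: d²=394 > ρ²=25 → inactive
o2: d²=1 ≤ ρ²=25; F_rep = 9·(0,-1)/1² = (0.0000,-9.0000)
o3: d²=505 > ρ²=25 → inactive
F = F_att + ΣF_rep = (-8.0000,-10.0000)
Δp = p'−p = (-0.4000,-0.5000); α = Δx/Fx = (-2/5) / (-8) = 1/20
check: Δy/Fy = (-1/2) / (-10) = 1/20 ✓

α = 1/20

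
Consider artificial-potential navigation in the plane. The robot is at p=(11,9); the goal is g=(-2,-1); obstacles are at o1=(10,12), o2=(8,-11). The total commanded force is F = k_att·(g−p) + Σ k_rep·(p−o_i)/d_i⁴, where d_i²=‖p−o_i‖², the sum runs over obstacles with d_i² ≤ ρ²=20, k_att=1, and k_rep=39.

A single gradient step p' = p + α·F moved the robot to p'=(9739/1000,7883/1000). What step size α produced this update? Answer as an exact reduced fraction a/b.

F_att = 1·(g−p) = 1·(-13,-10) = (-13.0000,-10.0000)
o1: d²=10 ≤ ρ²=20; F_rep = 39·(1,-3)/10² = (0.3900,-1.1700)
o2: d²=409 > ρ²=20 → inactive
F = F_att + ΣF_rep = (-12.6100,-11.1700)
Δp = p'−p = (-1.2610,-1.1170); α = Δx/Fx = (-1261/1000) / (-1261/100) = 1/10
check: Δy/Fy = (-1117/1000) / (-1117/100) = 1/10 ✓

α = 1/10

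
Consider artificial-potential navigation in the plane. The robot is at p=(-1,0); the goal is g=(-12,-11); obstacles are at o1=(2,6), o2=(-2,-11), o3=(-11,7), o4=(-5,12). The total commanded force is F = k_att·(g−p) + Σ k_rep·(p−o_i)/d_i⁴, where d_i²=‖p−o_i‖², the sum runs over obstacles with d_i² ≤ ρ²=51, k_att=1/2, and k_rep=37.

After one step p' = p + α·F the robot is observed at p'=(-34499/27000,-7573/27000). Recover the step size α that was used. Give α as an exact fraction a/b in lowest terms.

F_att = 1/2·(g−p) = 1/2·(-11,-11) = (-5.5000,-5.5000)
o1: d²=45 ≤ ρ²=51; F_rep = 37·(-3,-6)/45² = (-0.0548,-0.1096)
o2: d²=122 > ρ²=51 → inactive
o3: d²=149 > ρ²=51 → inactive
o4: d²=160 > ρ²=51 → inactive
F = F_att + ΣF_rep = (-5.5548,-5.6096)
Δp = p'−p = (-0.2777,-0.2805); α = Δx/Fx = (-7499/27000) / (-7499/1350) = 1/20
check: Δy/Fy = (-7573/27000) / (-7573/1350) = 1/20 ✓

α = 1/20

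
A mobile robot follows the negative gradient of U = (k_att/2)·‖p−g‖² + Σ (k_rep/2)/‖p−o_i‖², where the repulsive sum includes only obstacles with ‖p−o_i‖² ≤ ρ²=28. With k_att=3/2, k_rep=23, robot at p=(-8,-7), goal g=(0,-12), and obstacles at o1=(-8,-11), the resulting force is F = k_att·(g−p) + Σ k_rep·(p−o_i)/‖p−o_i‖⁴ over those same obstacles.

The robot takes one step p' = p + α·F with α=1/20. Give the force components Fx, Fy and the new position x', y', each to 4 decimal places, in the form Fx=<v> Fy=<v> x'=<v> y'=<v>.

Fx=12.0000 Fy=-7.1406 x'=-7.4000 y'=-7.3570

F_att = 3/2·(g−p) = 3/2·(8,-5) = (12.0000,-7.5000)
o1: d²=16 ≤ ρ²=28; F_rep = 23·(0,4)/16² = (0.0000,0.3594)
F = F_att + ΣF_rep = (12.0000,-7.1406)
p' = p + 1/20·F = (-7.4000,-7.3570)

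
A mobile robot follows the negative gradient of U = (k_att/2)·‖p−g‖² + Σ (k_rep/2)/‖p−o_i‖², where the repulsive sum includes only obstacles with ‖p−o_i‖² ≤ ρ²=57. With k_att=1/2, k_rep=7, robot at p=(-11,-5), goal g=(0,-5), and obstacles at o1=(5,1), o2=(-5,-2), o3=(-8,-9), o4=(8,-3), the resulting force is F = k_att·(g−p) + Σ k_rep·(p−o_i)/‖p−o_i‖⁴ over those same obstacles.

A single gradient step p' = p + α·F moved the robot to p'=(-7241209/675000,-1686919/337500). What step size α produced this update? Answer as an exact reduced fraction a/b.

F_att = 1/2·(g−p) = 1/2·(11,0) = (5.5000,0.0000)
o1: d²=292 > ρ²=57 → inactive
o2: d²=45 ≤ ρ²=57; F_rep = 7·(-6,-3)/45² = (-0.0207,-0.0104)
o3: d²=25 ≤ ρ²=57; F_rep = 7·(-3,4)/25² = (-0.0336,0.0448)
o4: d²=365 > ρ²=57 → inactive
F = F_att + ΣF_rep = (5.4457,0.0344)
Δp = p'−p = (0.2723,0.0017); α = Δx/Fx = (183791/675000) / (183791/33750) = 1/20
check: Δy/Fy = (581/337500) / (581/16875) = 1/20 ✓

α = 1/20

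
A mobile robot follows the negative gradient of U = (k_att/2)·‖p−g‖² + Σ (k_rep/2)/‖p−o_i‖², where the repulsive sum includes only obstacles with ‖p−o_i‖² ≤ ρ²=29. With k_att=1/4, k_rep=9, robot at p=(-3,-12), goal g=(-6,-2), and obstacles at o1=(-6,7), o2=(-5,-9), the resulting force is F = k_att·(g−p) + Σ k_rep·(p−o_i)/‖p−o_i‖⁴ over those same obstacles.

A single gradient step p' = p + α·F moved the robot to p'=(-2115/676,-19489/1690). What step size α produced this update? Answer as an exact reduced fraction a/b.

α = 1/5

F_att = 1/4·(g−p) = 1/4·(-3,10) = (-0.7500,2.5000)
o1: d²=370 > ρ²=29 → inactive
o2: d²=13 ≤ ρ²=29; F_rep = 9·(2,-3)/13² = (0.1065,-0.1598)
F = F_att + ΣF_rep = (-0.6435,2.3402)
Δp = p'−p = (-0.1287,0.4680); α = Δx/Fx = (-87/676) / (-435/676) = 1/5
check: Δy/Fy = (791/1690) / (791/338) = 1/5 ✓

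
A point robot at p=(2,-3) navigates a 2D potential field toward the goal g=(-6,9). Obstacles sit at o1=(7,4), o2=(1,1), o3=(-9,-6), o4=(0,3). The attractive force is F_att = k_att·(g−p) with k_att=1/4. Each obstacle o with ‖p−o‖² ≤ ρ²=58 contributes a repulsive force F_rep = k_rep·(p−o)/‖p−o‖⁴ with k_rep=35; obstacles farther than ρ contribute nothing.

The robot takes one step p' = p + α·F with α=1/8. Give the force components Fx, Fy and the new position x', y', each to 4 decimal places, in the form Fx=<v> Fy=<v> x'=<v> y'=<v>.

Fx=-1.8351 Fy=2.3843 x'=1.7706 y'=-2.7020

F_att = 1/4·(g−p) = 1/4·(-8,12) = (-2.0000,3.0000)
o1: d²=74 > ρ²=58 → inactive
o2: d²=17 ≤ ρ²=58; F_rep = 35·(1,-4)/17² = (0.1211,-0.4844)
o3: d²=130 > ρ²=58 → inactive
o4: d²=40 ≤ ρ²=58; F_rep = 35·(2,-6)/40² = (0.0437,-0.1313)
F = F_att + ΣF_rep = (-1.8351,2.3843)
p' = p + 1/8·F = (1.7706,-2.7020)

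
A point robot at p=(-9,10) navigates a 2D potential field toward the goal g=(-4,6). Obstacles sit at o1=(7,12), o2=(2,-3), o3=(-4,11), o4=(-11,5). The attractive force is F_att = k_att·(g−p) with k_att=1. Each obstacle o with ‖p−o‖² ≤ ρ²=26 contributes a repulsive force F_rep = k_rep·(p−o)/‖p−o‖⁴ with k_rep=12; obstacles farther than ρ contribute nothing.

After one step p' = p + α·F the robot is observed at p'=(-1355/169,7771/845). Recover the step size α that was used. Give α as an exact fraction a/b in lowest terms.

α = 1/5

F_att = 1·(g−p) = 1·(5,-4) = (5.0000,-4.0000)
o1: d²=260 > ρ²=26 → inactive
o2: d²=290 > ρ²=26 → inactive
o3: d²=26 ≤ ρ²=26; F_rep = 12·(-5,-1)/26² = (-0.0888,-0.0178)
o4: d²=29 > ρ²=26 → inactive
F = F_att + ΣF_rep = (4.9112,-4.0178)
Δp = p'−p = (0.9822,-0.8036); α = Δx/Fx = (166/169) / (830/169) = 1/5
check: Δy/Fy = (-679/845) / (-679/169) = 1/5 ✓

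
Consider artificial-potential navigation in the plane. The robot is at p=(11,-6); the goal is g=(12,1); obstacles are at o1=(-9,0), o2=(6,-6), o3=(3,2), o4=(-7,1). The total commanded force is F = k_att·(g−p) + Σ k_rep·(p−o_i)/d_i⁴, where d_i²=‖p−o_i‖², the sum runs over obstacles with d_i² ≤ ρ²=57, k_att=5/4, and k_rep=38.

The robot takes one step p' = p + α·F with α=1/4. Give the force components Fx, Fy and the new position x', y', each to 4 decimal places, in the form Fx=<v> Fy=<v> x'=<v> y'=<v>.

Fx=1.5540 Fy=8.7500 x'=11.3885 y'=-3.8125

F_att = 5/4·(g−p) = 5/4·(1,7) = (1.2500,8.7500)
o1: d²=436 > ρ²=57 → inactive
o2: d²=25 ≤ ρ²=57; F_rep = 38·(5,0)/25² = (0.3040,0.0000)
o3: d²=128 > ρ²=57 → inactive
o4: d²=373 > ρ²=57 → inactive
F = F_att + ΣF_rep = (1.5540,8.7500)
p' = p + 1/4·F = (11.3885,-3.8125)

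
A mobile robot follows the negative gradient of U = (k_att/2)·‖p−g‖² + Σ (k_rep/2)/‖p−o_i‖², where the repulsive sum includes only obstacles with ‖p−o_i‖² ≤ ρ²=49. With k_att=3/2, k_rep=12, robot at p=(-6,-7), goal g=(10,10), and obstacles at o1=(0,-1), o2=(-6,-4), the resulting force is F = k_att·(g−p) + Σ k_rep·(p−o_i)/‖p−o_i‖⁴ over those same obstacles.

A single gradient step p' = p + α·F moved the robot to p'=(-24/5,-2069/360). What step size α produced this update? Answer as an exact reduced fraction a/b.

F_att = 3/2·(g−p) = 3/2·(16,17) = (24.0000,25.5000)
o1: d²=72 > ρ²=49 → inactive
o2: d²=9 ≤ ρ²=49; F_rep = 12·(0,-3)/9² = (0.0000,-0.4444)
F = F_att + ΣF_rep = (24.0000,25.0556)
Δp = p'−p = (1.2000,1.2528); α = Δx/Fx = (6/5) / (24) = 1/20
check: Δy/Fy = (451/360) / (451/18) = 1/20 ✓

α = 1/20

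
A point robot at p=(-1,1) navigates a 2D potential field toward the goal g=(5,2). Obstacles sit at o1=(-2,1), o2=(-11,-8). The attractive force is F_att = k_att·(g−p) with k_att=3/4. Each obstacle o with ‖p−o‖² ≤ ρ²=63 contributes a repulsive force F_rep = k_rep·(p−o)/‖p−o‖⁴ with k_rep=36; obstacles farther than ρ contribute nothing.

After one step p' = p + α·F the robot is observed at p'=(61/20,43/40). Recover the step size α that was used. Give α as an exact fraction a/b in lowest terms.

α = 1/10

F_att = 3/4·(g−p) = 3/4·(6,1) = (4.5000,0.7500)
o1: d²=1 ≤ ρ²=63; F_rep = 36·(1,0)/1² = (36.0000,0.0000)
o2: d²=181 > ρ²=63 → inactive
F = F_att + ΣF_rep = (40.5000,0.7500)
Δp = p'−p = (4.0500,0.0750); α = Δx/Fx = (81/20) / (81/2) = 1/10
check: Δy/Fy = (3/40) / (3/4) = 1/10 ✓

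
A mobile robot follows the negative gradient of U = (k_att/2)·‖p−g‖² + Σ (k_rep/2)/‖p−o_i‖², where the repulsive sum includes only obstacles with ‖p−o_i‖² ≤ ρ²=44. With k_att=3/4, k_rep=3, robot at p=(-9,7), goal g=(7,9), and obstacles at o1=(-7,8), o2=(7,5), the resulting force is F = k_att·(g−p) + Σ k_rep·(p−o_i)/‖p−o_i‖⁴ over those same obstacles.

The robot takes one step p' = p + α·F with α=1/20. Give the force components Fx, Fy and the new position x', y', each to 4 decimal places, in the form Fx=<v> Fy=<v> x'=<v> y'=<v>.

F_att = 3/4·(g−p) = 3/4·(16,2) = (12.0000,1.5000)
o1: d²=5 ≤ ρ²=44; F_rep = 3·(-2,-1)/5² = (-0.2400,-0.1200)
o2: d²=260 > ρ²=44 → inactive
F = F_att + ΣF_rep = (11.7600,1.3800)
p' = p + 1/20·F = (-8.4120,7.0690)

Fx=11.7600 Fy=1.3800 x'=-8.4120 y'=7.0690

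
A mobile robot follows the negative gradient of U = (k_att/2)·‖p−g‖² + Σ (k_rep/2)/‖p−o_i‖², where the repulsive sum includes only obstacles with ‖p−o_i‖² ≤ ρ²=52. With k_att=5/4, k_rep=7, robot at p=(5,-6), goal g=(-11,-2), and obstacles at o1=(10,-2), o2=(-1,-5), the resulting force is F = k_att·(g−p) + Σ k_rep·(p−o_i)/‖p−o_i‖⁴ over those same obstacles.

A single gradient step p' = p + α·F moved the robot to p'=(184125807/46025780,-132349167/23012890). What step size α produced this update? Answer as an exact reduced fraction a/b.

F_att = 5/4·(g−p) = 5/4·(-16,4) = (-20.0000,5.0000)
o1: d²=41 ≤ ρ²=52; F_rep = 7·(-5,-4)/41² = (-0.0208,-0.0167)
o2: d²=37 ≤ ρ²=52; F_rep = 7·(6,-1)/37² = (0.0307,-0.0051)
F = F_att + ΣF_rep = (-19.9901,4.9782)
Δp = p'−p = (-0.9995,0.2489); α = Δx/Fx = (-46003093/46025780) / (-46003093/2301289) = 1/20
check: Δy/Fy = (5728173/23012890) / (11456346/2301289) = 1/20 ✓

α = 1/20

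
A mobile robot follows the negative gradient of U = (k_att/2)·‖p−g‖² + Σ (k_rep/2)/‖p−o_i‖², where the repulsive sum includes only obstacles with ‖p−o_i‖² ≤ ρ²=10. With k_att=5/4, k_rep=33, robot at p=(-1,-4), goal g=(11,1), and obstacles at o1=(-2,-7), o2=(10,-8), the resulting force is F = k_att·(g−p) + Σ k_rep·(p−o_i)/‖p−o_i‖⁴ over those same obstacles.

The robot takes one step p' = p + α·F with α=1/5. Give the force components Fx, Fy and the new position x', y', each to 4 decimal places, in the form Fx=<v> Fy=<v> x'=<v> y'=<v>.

Fx=15.3300 Fy=7.2400 x'=2.0660 y'=-2.5520

F_att = 5/4·(g−p) = 5/4·(12,5) = (15.0000,6.2500)
o1: d²=10 ≤ ρ²=10; F_rep = 33·(1,3)/10² = (0.3300,0.9900)
o2: d²=137 > ρ²=10 → inactive
F = F_att + ΣF_rep = (15.3300,7.2400)
p' = p + 1/5·F = (2.0660,-2.5520)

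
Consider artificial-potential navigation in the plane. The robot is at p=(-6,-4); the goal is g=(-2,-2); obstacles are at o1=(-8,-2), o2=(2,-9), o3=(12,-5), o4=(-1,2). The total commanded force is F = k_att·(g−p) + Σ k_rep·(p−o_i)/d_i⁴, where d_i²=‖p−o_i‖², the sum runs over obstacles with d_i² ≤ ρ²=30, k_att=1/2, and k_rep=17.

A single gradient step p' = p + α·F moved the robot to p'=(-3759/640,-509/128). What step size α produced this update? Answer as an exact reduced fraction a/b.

α = 1/20

F_att = 1/2·(g−p) = 1/2·(4,2) = (2.0000,1.0000)
o1: d²=8 ≤ ρ²=30; F_rep = 17·(2,-2)/8² = (0.5312,-0.5312)
o2: d²=89 > ρ²=30 → inactive
o3: d²=325 > ρ²=30 → inactive
o4: d²=61 > ρ²=30 → inactive
F = F_att + ΣF_rep = (2.5312,0.4688)
Δp = p'−p = (0.1266,0.0234); α = Δx/Fx = (81/640) / (81/32) = 1/20
check: Δy/Fy = (3/128) / (15/32) = 1/20 ✓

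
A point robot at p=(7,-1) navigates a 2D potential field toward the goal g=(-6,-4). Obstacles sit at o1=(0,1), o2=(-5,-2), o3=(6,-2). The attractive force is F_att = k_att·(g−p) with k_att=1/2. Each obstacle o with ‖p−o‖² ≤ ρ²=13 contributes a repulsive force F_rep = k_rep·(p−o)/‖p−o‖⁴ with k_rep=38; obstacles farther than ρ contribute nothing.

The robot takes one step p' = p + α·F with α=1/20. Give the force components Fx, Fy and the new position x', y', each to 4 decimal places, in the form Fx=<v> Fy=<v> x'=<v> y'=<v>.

F_att = 1/2·(g−p) = 1/2·(-13,-3) = (-6.5000,-1.5000)
o1: d²=53 > ρ²=13 → inactive
o2: d²=145 > ρ²=13 → inactive
o3: d²=2 ≤ ρ²=13; F_rep = 38·(1,1)/2² = (9.5000,9.5000)
F = F_att + ΣF_rep = (3.0000,8.0000)
p' = p + 1/20·F = (7.1500,-0.6000)

Fx=3.0000 Fy=8.0000 x'=7.1500 y'=-0.6000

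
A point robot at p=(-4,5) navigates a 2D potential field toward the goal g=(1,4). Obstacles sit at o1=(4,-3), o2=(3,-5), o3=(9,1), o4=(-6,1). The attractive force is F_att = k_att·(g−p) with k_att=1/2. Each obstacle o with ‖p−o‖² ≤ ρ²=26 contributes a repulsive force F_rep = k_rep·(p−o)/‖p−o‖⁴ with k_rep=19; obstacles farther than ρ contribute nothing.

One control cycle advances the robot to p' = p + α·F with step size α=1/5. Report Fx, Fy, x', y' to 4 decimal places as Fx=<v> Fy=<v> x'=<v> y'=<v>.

F_att = 1/2·(g−p) = 1/2·(5,-1) = (2.5000,-0.5000)
o1: d²=128 > ρ²=26 → inactive
o2: d²=149 > ρ²=26 → inactive
o3: d²=185 > ρ²=26 → inactive
o4: d²=20 ≤ ρ²=26; F_rep = 19·(2,4)/20² = (0.0950,0.1900)
F = F_att + ΣF_rep = (2.5950,-0.3100)
p' = p + 1/5·F = (-3.4810,4.9380)

Fx=2.5950 Fy=-0.3100 x'=-3.4810 y'=4.9380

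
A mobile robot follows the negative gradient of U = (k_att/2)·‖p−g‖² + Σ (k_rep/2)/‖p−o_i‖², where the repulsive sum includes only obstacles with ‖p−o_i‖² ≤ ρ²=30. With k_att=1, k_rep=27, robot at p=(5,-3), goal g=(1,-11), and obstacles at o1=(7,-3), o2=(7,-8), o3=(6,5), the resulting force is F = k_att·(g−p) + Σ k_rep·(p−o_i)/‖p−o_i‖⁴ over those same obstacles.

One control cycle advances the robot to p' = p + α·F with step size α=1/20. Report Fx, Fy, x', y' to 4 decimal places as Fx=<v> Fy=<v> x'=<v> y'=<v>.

F_att = 1·(g−p) = 1·(-4,-8) = (-4.0000,-8.0000)
o1: d²=4 ≤ ρ²=30; F_rep = 27·(-2,0)/4² = (-3.3750,0.0000)
o2: d²=29 ≤ ρ²=30; F_rep = 27·(-2,5)/29² = (-0.0642,0.1605)
o3: d²=65 > ρ²=30 → inactive
F = F_att + ΣF_rep = (-7.4392,-7.8395)
p' = p + 1/20·F = (4.6280,-3.3920)

Fx=-7.4392 Fy=-7.8395 x'=4.6280 y'=-3.3920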